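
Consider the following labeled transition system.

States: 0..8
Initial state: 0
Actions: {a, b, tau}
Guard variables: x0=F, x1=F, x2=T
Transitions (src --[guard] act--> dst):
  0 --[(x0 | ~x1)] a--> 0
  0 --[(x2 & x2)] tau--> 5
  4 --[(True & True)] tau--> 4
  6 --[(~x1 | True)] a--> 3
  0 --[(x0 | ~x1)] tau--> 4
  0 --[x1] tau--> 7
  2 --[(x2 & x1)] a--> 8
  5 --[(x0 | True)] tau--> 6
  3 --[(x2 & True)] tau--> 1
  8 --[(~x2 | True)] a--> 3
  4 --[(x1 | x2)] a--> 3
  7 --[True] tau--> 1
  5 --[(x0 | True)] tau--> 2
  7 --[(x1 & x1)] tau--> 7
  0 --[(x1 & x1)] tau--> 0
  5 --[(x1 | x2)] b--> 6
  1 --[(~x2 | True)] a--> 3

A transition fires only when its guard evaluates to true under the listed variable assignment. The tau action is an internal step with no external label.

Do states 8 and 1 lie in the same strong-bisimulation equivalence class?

Compute ~ classes (split until stable):
  P[0] = {{0,1,2,3,4,5,6,7,8}}
  P[1] = {{0,4},{1,6,8},{2},{3,7},{5}}
  P[2] = {{0},{1,6,8},{2},{3,7},{4},{5}}
Fixed point at round 3; 6 class(es).
class of 8: {1,6,8}; class of 1: {1,6,8}

Answer: BISIMILAR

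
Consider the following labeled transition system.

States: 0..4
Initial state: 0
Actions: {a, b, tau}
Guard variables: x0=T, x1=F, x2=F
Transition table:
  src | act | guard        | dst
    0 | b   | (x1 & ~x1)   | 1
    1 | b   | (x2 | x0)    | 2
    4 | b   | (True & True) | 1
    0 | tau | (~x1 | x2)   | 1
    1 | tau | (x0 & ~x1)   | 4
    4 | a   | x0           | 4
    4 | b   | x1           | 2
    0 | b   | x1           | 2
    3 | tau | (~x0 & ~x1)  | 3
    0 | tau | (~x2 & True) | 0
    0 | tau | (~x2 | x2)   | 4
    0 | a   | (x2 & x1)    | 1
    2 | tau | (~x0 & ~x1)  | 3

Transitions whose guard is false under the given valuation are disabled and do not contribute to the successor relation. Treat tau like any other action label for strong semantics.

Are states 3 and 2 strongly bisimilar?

Answer: BISIMILAR

Trace:
Bisimulation quotient by refinement:
  π0 = {{0,1,2,3,4}}
  π1 = {{0},{1},{2,3},{4}}
Fixed point at round 2; 4 class(es).
3∈{2,3}, 2∈{2,3}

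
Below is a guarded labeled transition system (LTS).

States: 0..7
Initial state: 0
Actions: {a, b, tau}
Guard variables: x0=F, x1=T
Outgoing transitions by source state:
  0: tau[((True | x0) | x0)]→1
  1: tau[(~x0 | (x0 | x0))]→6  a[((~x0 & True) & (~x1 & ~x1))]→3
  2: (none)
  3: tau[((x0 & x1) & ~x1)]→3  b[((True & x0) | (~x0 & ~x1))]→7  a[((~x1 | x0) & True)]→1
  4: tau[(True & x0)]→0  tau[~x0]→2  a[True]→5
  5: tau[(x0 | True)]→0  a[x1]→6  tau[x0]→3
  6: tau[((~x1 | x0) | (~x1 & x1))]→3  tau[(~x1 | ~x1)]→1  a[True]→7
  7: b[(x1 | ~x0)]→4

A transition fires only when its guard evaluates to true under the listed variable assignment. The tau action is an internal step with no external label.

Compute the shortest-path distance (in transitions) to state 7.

Answer: 3

Trace:
BFS to 7:
  L0 = {0}
  L1 = {1}
  L2 = {6}
  L3 = {7}
7 enters at depth 3; path tau·tau·a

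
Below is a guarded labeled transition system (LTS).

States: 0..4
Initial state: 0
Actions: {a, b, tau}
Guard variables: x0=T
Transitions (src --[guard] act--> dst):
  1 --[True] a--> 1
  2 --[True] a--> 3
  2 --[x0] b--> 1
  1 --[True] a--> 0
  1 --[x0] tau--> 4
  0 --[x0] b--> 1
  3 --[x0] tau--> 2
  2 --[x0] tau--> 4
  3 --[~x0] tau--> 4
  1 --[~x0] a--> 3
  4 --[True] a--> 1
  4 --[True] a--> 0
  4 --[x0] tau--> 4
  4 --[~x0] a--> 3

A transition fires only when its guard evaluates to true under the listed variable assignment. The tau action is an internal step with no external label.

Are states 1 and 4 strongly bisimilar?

Answer: BISIMILAR

Trace:
Refine partition for ~:
  π0 = {{0,1,2,3,4}}
  π1 = {{0},{1,4},{2},{3}}
Fixed point at round 2; 4 class(es).
[1]={1,4}  [4]={1,4}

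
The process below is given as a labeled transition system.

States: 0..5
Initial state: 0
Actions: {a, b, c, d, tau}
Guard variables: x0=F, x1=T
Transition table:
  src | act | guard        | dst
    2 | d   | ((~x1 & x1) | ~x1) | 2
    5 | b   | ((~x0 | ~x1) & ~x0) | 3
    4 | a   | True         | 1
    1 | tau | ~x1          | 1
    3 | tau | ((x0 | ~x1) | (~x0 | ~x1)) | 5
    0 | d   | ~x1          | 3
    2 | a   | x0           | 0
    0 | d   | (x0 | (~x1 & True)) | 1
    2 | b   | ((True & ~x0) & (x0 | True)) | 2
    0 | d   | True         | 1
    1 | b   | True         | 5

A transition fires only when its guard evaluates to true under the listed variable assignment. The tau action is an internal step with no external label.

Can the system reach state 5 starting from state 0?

Guard filter leaves 6 enabled edge(s).
L0 = {0}
L1 = {1}  total {0,1}
L2 = {5}  total {0,1,5}
L3 = {3}  total {0,1,3,5}
R = {0,1,3,5}
trace reaching 5: d·b

Answer: REACHABLE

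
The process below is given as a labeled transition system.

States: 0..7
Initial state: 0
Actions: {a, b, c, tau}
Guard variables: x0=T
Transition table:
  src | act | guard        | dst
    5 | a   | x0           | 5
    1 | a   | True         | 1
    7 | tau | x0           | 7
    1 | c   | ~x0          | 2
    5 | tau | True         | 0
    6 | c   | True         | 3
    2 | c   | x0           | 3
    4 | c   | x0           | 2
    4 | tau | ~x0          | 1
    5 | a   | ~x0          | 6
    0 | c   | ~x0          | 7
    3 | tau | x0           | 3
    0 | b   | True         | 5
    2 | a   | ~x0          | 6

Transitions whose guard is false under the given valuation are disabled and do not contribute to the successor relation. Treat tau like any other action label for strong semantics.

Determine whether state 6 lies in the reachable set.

Guard filter leaves 9 enabled edge(s).
L0 = {0}
L1 = {5}  cumulative {0,5}
R = {0,5}

Answer: UNREACHABLE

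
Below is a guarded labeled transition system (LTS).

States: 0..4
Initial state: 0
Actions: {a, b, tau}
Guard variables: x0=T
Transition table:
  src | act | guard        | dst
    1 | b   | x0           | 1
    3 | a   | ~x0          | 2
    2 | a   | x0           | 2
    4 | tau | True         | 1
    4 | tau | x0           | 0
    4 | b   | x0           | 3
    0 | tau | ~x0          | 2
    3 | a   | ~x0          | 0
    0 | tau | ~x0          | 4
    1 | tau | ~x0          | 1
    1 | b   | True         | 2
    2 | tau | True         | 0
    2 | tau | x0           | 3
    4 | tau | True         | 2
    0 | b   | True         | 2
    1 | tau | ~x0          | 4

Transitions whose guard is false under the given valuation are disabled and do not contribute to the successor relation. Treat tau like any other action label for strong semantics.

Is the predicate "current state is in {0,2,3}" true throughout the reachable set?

Answer: INVARIANT HOLDS

Trace:
Inv-set: {0,2,3}
Reachable = {0,2,3}
  0: ✓
  2: ✓
  3: ✓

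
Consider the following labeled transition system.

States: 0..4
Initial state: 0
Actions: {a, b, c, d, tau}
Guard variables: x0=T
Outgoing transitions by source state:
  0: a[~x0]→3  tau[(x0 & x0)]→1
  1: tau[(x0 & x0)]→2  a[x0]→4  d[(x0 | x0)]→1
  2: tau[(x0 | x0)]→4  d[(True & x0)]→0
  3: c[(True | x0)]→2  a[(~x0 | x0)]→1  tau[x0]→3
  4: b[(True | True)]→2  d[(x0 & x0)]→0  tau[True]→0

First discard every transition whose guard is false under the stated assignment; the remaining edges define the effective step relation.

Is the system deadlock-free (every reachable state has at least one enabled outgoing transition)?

Answer: DEADLOCK-FREE

Trace:
R = {0,1,2,4}
  0: tau→1  [1 exit(s)]
  1: a→4  d→1  tau→2  [3 exit(s)]
  2: d→0  tau→4  [2 exit(s)]
  4: b→2  d→0  tau→0  [3 exit(s)]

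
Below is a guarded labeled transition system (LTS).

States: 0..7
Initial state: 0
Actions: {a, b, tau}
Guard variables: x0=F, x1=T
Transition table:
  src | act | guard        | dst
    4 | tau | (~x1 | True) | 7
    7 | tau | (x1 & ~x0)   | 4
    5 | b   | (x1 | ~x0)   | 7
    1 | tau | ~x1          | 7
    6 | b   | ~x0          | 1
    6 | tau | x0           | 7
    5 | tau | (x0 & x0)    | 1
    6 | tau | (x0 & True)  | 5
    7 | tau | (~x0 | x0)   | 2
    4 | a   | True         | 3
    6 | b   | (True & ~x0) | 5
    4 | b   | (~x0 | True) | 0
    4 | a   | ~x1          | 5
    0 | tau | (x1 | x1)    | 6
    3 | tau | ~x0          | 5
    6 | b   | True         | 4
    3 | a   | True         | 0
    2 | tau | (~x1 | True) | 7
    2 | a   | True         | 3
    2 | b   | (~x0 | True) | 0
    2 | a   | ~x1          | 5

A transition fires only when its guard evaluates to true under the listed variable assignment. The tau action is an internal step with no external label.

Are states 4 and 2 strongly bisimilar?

Bisimulation quotient by refinement:
  π0 = {{0,1,2,3,4,5,6,7}}
  π1 = {{0,7},{1},{2,4},{3},{5,6}}
  π2 = {{0},{1},{2,4},{3},{5},{6},{7}}
Fixed point at round 3; 7 class(es).
4∈{2,4}, 2∈{2,4}

Answer: BISIMILAR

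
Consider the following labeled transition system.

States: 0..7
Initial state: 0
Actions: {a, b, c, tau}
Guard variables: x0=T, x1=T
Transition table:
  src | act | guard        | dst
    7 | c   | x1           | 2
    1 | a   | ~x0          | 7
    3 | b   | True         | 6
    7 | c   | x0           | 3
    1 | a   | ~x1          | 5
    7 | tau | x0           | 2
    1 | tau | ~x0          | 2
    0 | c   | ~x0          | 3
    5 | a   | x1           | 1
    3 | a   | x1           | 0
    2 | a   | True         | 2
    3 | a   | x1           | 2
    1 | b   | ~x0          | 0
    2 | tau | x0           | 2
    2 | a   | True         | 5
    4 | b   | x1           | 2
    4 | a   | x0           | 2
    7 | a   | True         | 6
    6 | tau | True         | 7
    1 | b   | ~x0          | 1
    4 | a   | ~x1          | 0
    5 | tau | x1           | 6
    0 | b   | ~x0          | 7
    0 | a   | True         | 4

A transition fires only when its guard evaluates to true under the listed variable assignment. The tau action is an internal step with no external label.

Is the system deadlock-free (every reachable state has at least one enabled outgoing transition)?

Answer: DEADLOCK at state 1

Working:
Reach set: {0,1,2,3,4,5,6,7}
  0: a→4  [1 exit(s)]
  1: ∅  [deadlock]
  2: a→2  a→5  tau→2  [3 exit(s)]
  3: a→0  a→2  b→6  [3 exit(s)]
  4: a→2  b→2  [2 exit(s)]
  5: a→1  tau→6  [2 exit(s)]
  6: tau→7  [1 exit(s)]
  7: a→6  c→2  c→3  tau→2  [4 exit(s)]
Path to 1: a·b·a·a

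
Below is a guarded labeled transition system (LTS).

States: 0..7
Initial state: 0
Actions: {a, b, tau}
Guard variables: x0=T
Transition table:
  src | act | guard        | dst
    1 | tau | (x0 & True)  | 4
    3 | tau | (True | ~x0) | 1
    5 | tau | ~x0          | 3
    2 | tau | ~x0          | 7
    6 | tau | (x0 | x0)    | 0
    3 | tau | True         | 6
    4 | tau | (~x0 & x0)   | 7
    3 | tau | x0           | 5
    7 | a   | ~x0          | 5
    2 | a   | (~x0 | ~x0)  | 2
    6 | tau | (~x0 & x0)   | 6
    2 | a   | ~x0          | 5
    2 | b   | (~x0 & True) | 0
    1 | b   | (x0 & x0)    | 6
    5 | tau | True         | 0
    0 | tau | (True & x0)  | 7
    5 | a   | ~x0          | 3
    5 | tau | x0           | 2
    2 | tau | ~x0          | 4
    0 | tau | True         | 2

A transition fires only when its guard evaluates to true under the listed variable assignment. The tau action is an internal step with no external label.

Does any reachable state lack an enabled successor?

R = {0,2,7}
  0: tau→2  tau→7  [2 out]
  2: ∅  [no exit]
  7: ∅  [no exit]
Path to 2: tau

Answer: DEADLOCK at state 2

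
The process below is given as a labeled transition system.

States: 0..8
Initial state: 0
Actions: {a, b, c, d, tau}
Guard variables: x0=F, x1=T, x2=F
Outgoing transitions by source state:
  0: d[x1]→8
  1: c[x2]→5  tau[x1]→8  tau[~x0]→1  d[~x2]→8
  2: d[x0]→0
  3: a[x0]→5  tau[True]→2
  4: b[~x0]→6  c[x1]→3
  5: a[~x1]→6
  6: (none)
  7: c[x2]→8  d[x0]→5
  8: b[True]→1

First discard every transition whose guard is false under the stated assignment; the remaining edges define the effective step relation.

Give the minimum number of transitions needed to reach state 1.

Answer: 2

Analysis:
Layered search for 1:
  L0 = {0}
  L1 = {8}
  L2 = {1}
depth(1)=2, e.g. d·b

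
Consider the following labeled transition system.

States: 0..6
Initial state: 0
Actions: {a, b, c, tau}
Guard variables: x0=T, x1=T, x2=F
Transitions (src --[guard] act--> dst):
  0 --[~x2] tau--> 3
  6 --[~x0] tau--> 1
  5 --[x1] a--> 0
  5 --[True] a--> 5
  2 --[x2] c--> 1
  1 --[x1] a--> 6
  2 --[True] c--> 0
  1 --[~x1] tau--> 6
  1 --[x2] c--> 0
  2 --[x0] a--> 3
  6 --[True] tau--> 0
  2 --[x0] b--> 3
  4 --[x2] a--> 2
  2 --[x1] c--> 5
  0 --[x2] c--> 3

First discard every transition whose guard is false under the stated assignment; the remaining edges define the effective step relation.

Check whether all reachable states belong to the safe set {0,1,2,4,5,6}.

Answer: INVARIANT VIOLATED at state 3

Working:
Safe = {0,1,2,4,5,6}
Reach set: {0,3}
  0: ok
  3: ✗ unsafe
counterexample path to 3: tau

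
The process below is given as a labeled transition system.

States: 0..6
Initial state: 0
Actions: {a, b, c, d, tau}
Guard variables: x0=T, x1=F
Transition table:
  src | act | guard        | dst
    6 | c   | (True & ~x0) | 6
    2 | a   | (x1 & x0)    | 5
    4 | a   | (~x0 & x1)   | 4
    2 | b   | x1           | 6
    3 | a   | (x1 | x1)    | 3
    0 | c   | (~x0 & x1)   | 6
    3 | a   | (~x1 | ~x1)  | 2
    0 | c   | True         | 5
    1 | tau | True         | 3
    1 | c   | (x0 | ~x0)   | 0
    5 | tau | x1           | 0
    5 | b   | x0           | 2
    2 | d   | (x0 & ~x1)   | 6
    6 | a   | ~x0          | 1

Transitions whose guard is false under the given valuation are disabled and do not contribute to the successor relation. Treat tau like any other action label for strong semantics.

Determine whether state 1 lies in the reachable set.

Answer: UNREACHABLE

Trace:
6 transition(s) survive guard evaluation.
L0 = {0}
L1 = {5}  cumulative {0,5}
L2 = {2}  cumulative {0,2,5}
L3 = {6}  cumulative {0,2,5,6}
Reach set: {0,2,5,6}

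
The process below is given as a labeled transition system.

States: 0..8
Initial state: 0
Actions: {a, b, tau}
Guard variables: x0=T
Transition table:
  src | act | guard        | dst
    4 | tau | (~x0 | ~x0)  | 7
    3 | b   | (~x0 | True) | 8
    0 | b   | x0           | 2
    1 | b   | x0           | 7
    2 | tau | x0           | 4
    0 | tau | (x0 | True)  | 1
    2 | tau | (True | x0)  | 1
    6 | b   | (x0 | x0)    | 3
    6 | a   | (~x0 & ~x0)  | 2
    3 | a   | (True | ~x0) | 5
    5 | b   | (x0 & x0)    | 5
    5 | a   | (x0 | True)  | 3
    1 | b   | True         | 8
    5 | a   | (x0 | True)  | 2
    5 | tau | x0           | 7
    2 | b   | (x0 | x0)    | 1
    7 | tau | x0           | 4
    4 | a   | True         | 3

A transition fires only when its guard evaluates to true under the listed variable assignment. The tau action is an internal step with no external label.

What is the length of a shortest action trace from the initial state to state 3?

BFS to 3:
  L0 = {0}
  L1 = {1,2}
  L2 = {4,7,8}
  L3 = {3}
3 enters at depth 3; path b·tau·a

Answer: 3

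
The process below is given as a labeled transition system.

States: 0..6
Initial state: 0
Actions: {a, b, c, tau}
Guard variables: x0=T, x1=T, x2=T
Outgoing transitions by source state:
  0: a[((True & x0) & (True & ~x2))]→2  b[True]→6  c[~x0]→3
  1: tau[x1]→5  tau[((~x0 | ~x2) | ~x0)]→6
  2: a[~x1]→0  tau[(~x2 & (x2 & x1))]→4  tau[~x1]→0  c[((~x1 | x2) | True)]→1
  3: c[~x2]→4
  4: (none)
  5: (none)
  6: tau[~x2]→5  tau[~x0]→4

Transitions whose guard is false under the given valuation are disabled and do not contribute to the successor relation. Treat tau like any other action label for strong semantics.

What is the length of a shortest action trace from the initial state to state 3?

Answer: UNREACHABLE

Working:
BFS to 3:
  depth 0: {0}
  depth 1: {6}
3 never appears.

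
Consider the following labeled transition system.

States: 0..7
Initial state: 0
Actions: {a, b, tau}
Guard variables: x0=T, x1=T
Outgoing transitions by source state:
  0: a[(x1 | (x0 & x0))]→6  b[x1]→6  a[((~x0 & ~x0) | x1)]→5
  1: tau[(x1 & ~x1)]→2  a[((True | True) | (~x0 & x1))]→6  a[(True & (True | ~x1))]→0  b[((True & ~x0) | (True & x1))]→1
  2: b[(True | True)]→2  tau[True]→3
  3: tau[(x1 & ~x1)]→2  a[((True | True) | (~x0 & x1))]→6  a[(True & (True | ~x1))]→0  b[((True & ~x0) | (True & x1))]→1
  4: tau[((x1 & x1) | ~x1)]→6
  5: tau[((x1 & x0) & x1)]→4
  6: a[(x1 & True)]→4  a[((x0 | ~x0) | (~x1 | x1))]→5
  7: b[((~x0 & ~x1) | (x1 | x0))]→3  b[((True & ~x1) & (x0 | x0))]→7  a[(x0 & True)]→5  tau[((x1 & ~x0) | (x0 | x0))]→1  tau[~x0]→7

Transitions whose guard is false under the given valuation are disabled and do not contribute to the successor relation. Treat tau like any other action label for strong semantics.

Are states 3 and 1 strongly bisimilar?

Bisimulation quotient by refinement:
  P[0] = {{0,1,2,3,4,5,6,7}}
  P[1] = {{0,1,3},{2},{4,5},{6},{7}}
  P[2] = {{0},{1,3},{2},{4},{5},{6},{7}}
7 equivalence class(es) (converged in 3)
3∈{1,3}, 1∈{1,3}

Answer: BISIMILAR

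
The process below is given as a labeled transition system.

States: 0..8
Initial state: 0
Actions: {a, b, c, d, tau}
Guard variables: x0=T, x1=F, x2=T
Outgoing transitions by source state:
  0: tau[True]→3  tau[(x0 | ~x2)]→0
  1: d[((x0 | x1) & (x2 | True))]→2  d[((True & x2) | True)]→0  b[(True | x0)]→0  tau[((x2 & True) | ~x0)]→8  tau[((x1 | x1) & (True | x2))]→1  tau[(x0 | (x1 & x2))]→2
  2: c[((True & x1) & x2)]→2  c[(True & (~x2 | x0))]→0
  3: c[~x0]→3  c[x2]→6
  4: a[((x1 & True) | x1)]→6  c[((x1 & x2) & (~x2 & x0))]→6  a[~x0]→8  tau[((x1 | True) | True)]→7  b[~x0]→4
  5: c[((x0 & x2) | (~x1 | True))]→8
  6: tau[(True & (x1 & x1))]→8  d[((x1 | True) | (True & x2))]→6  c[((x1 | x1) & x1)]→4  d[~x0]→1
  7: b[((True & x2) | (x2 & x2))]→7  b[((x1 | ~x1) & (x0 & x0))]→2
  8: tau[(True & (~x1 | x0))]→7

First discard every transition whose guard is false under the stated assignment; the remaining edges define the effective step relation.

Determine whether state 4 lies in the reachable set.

Answer: UNREACHABLE

Trace:
15 transition(s) survive guard evaluation.
L0 = {0}
L1 = {3}  cumulative {0,3}
L2 = {6}  cumulative {0,3,6}
R = {0,3,6}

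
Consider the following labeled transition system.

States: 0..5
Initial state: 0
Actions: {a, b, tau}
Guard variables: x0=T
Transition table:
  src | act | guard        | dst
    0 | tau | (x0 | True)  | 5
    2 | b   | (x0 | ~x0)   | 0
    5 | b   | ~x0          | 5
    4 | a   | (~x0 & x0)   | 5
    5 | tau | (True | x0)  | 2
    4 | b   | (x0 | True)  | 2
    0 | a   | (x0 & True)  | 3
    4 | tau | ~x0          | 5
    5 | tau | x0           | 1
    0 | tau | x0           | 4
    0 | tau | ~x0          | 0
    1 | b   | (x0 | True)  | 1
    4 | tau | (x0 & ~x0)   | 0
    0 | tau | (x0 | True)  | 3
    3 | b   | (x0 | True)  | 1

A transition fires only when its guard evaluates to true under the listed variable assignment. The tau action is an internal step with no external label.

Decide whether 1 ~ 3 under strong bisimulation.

Bisimulation quotient by refinement:
  P[0] = {{0,1,2,3,4,5}}
  P[1] = {{0},{1,2,3,4},{5}}
  P[2] = {{0},{1,3,4},{2},{5}}
  P[3] = {{0},{1,3},{2},{4},{5}}
stable after 4 split(s): 5 block(s)
class of 1: {1,3}; class of 3: {1,3}

Answer: BISIMILAR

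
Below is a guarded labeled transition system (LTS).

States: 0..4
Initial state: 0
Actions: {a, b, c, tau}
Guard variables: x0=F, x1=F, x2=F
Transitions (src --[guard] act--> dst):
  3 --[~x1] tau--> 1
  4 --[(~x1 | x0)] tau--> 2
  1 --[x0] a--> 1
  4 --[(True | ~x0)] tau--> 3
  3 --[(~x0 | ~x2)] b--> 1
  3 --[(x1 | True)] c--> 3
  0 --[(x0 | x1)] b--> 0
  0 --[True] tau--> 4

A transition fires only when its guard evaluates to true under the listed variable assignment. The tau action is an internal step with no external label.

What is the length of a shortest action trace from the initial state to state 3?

Breadth-first toward 3:
  Layer 0: {0}
  Layer 1: {4}
  Layer 2: {2,3}
first hit 3 at d=2 via tau·tau

Answer: 2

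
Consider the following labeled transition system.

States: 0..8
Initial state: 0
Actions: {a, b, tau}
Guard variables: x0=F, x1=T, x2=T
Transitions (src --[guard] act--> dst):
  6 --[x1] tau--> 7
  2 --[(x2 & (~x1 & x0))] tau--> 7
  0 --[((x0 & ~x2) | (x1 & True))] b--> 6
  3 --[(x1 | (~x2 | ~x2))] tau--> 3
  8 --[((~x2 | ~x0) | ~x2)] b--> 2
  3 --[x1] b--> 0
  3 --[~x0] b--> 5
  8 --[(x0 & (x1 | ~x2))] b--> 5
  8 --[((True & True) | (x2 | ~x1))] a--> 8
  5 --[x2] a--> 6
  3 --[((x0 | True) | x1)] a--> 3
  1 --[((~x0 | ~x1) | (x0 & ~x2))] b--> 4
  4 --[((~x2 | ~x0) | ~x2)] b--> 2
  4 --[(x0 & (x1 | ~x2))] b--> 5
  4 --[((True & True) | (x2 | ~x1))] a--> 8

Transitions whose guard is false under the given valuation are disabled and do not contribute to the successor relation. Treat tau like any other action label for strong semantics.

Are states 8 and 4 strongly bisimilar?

Answer: BISIMILAR

Working:
Refine partition for ~:
  π0 = {{0,1,2,3,4,5,6,7,8}}
  π1 = {{0,1},{2,7},{3},{4,8},{5},{6}}
  π2 = {{0},{1},{2,7},{3},{4,8},{5},{6}}
Fixed point at round 3; 7 class(es).
[8]={4,8}  [4]={4,8}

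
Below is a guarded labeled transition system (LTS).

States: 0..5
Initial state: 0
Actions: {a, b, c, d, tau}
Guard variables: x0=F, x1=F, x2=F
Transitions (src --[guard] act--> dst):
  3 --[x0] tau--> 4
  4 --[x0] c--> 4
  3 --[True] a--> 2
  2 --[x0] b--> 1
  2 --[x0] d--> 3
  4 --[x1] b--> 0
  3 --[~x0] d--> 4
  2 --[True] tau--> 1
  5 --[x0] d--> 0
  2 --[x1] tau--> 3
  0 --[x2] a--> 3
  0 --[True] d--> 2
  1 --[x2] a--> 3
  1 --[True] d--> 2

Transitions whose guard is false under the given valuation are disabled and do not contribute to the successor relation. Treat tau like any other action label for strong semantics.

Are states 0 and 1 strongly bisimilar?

Compute ~ classes (split until stable):
  round 0: {{0,1,2,3,4,5}}
  round 1: {{0,1},{2},{3},{4,5}}
Fixed point at round 2; 4 class(es).
0∈{0,1}, 1∈{0,1}

Answer: BISIMILAR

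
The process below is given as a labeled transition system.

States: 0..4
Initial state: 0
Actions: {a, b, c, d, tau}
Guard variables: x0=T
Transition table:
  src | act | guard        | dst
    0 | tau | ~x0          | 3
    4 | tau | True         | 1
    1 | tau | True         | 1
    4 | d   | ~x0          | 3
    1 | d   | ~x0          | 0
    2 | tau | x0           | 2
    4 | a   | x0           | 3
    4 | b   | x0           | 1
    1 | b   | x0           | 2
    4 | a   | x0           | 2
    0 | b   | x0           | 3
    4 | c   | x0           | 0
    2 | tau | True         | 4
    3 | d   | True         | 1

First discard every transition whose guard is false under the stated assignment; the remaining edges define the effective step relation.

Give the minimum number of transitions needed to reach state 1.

Answer: 2

Working:
BFS to 1:
  depth 0: {0}
  depth 1: {3}
  depth 2: {1}
1 enters at depth 2; path b·d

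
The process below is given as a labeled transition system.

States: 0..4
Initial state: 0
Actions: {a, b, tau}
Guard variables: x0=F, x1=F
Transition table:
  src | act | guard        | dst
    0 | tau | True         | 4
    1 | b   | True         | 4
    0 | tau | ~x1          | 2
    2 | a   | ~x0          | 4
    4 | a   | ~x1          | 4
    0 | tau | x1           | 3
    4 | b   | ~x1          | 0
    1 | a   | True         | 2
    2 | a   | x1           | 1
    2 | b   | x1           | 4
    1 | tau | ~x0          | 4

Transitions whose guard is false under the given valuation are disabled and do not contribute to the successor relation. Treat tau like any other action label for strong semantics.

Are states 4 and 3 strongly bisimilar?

Answer: NOT BISIMILAR

Analysis:
Refine partition for ~:
  P[0] = {{0,1,2,3,4}}
  P[1] = {{0},{1},{2},{3},{4}}
5 equivalence class(es) (converged in 2)
class of 4: {4}; class of 3: {3}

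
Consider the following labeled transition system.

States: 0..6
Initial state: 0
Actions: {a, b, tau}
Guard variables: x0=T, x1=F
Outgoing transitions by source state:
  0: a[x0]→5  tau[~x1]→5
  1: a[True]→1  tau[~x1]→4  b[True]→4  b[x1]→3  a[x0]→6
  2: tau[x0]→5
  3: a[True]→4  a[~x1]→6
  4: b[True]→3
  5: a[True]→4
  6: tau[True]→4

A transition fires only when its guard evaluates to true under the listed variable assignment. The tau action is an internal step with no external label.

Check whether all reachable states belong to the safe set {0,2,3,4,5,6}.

Answer: INVARIANT HOLDS

Trace:
Allowed set {0,2,3,4,5,6}
Reachable = {0,3,4,5,6}
  0: ok
  3: ok
  4: ok
  5: ok
  6: ok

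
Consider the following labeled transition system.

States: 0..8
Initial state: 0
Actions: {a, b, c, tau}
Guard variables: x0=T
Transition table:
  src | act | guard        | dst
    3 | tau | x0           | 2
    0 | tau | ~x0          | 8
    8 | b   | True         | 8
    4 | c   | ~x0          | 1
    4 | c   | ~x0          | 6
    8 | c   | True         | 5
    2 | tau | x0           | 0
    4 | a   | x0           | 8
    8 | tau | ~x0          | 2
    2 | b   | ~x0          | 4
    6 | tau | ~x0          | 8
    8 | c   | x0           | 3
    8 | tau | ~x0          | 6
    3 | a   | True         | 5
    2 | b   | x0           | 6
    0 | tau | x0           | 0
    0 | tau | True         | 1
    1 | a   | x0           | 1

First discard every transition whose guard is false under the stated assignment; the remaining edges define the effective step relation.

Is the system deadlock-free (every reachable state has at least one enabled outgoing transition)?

Reachable = {0,1}
  0: tau→0  tau→1  [deg 2]
  1: a→1  [deg 1]

Answer: DEADLOCK-FREE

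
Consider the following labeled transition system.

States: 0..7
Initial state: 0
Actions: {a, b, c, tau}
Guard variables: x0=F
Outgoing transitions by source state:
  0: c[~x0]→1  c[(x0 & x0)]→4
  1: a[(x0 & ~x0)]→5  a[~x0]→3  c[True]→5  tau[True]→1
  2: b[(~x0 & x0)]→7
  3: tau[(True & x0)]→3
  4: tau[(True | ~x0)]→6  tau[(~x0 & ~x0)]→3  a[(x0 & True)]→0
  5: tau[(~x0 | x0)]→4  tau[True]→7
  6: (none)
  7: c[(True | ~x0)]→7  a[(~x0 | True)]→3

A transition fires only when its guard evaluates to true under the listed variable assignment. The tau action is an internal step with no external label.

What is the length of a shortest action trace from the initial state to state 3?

BFS to 3:
  Layer 0: {0}
  Layer 1: {1}
  Layer 2: {3,5}
first hit 3 at d=2 via c·a

Answer: 2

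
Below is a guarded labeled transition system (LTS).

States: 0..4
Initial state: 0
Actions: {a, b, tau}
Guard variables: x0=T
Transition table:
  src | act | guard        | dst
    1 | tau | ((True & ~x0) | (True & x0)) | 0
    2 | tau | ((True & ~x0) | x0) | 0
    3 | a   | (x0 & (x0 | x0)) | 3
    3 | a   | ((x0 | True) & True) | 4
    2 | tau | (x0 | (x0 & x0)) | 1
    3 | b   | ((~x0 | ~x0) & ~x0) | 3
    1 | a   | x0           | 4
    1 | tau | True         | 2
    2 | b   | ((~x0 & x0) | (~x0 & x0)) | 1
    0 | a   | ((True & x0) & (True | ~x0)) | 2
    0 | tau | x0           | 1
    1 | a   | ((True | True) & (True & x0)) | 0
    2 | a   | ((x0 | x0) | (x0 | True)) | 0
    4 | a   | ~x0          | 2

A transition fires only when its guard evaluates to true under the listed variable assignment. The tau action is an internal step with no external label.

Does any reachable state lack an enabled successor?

R = {0,1,2,4}
  0: a→2  tau→1  [deg 2]
  1: a→0  a→4  tau→0  tau→2  [deg 4]
  2: a→0  tau→0  tau→1  [deg 3]
  4: ∅  [no exit]
witness 4: tau·a

Answer: DEADLOCK at state 4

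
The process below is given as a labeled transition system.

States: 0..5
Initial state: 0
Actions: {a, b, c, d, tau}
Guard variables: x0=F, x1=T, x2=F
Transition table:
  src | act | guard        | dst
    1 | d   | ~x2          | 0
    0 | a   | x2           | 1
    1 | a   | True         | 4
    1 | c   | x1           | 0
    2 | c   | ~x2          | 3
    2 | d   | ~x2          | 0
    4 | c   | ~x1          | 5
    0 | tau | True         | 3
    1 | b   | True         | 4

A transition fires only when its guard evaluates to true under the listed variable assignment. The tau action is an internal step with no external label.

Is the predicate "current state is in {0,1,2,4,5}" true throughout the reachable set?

Answer: INVARIANT VIOLATED at state 3

Analysis:
Inv-set: {0,1,2,4,5}
Reach set: {0,3}
  0: ok
  3: outside
witness against invariant: tau → 3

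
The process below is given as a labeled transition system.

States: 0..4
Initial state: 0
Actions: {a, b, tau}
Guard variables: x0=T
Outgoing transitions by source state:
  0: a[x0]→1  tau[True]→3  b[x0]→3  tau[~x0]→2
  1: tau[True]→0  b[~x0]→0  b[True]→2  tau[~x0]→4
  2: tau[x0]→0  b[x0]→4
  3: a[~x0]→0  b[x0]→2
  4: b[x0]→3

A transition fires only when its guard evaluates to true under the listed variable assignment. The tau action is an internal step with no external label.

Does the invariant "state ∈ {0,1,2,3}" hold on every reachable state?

Answer: INVARIANT VIOLATED at state 4

Analysis:
Safe = {0,1,2,3}
Reach set: {0,1,2,3,4}
  0: safe
  1: safe
  2: safe
  3: safe
  4: outside
counterexample path to 4: a·b·b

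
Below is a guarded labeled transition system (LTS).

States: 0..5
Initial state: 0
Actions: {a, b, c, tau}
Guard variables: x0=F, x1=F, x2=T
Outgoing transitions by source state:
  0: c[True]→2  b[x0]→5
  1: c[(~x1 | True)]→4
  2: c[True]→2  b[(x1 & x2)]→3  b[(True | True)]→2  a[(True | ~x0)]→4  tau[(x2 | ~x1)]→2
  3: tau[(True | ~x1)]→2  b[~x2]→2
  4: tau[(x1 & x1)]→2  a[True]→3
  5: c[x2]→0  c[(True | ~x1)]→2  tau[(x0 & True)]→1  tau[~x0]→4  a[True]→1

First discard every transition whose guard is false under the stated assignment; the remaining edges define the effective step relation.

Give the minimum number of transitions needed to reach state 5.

BFS to 5:
  L0 = {0}
  L1 = {2}
  L2 = {4}
  L3 = {3}
5 never appears.

Answer: UNREACHABLE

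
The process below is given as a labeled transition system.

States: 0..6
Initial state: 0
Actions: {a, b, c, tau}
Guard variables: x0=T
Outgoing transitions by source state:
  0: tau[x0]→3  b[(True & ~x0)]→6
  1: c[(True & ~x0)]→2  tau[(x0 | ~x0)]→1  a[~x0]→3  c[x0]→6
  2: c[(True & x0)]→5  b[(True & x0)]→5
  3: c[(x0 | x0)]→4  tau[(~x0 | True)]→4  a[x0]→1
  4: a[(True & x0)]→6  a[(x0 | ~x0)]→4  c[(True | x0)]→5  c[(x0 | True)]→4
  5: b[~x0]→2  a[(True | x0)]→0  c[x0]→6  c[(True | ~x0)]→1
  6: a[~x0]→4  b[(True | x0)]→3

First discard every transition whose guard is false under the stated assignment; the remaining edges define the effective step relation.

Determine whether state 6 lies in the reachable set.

Answer: REACHABLE

Trace:
After dropping false guards: 16 live edges.
L0 = {0}
L1 = {3}  now seen {0,3}
L2 = {1,4}  now seen {0,1,3,4}
L3 = {5,6}  now seen {0,1,3,4,5,6}
Reach set: {0,1,3,4,5,6}
trace reaching 6: tau·c·a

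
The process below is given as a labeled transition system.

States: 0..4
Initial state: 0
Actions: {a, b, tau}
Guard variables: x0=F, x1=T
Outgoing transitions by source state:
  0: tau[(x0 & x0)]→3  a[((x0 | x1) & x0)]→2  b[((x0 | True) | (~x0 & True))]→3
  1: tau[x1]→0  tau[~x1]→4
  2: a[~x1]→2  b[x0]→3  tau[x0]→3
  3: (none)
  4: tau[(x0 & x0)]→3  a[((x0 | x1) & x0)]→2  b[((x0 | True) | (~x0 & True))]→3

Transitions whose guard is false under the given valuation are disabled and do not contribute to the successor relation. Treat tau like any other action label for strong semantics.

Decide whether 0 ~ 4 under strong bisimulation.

Answer: BISIMILAR

Working:
Refine partition for ~:
  π0 = {{0,1,2,3,4}}
  π1 = {{0,4},{1},{2,3}}
Fixed point at round 2; 3 class(es).
[0]={0,4}  [4]={0,4}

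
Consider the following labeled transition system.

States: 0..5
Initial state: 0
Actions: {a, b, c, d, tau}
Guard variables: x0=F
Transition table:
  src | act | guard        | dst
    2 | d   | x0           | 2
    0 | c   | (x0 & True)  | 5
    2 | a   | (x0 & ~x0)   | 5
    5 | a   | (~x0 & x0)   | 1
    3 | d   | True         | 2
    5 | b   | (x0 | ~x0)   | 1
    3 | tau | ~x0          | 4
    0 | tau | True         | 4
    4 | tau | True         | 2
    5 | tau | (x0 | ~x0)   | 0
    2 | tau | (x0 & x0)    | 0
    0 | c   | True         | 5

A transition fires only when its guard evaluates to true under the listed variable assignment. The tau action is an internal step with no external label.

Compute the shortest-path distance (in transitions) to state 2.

Answer: 2

Analysis:
Breadth-first toward 2:
  Layer 0: {0}
  Layer 1: {4,5}
  Layer 2: {1,2}
2 enters at depth 2; path tau·tau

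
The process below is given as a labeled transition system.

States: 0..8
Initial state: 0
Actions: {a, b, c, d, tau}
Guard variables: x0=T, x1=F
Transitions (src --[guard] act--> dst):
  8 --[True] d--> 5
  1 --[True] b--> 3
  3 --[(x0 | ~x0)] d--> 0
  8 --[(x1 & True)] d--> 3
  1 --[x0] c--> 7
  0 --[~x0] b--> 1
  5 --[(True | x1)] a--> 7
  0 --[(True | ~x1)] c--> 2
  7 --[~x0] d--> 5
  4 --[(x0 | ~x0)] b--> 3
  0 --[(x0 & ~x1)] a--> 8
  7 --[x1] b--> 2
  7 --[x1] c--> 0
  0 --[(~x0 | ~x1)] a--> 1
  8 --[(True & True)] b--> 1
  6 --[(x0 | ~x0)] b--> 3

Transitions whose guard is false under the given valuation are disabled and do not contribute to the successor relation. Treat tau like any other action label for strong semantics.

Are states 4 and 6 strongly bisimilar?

Answer: BISIMILAR

Analysis:
Refine partition for ~:
  π0 = {{0,1,2,3,4,5,6,7,8}}
  π1 = {{0},{1},{2,7},{3},{4,6},{5},{8}}
stable after 2 split(s): 7 block(s)
[4]={4,6}  [6]={4,6}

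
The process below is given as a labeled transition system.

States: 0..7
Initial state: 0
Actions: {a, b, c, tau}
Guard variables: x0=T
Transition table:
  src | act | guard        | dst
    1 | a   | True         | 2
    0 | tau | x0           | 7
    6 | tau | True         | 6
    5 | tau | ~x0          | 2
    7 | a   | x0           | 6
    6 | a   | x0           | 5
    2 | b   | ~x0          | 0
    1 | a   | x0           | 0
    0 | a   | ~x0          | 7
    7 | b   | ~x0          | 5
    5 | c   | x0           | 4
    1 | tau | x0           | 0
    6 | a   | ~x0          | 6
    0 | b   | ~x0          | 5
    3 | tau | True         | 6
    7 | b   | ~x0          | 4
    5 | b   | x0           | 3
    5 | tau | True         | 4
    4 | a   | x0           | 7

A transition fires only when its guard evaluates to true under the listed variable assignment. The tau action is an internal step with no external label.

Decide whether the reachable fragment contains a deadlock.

Reachable = {0,3,4,5,6,7}
  0: tau→7  [1 out]
  3: tau→6  [1 out]
  4: a→7  [1 out]
  5: b→3  c→4  tau→4  [3 out]
  6: a→5  tau→6  [2 out]
  7: a→6  [1 out]

Answer: DEADLOCK-FREE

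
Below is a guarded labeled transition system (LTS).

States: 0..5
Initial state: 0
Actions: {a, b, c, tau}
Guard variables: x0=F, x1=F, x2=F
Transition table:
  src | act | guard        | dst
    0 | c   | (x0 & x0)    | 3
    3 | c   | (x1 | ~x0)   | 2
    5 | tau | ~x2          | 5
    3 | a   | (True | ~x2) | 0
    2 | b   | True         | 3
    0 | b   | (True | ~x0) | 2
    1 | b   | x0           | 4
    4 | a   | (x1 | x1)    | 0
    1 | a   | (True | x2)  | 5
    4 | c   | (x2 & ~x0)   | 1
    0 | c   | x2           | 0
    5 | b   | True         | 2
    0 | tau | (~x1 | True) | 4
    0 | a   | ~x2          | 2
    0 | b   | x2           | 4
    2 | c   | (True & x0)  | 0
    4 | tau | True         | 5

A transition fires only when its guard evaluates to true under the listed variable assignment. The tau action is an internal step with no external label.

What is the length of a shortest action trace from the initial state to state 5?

Layered search for 5:
  depth 0: {0}
  depth 1: {2,4}
  depth 2: {3,5}
5 enters at depth 2; path tau·tau

Answer: 2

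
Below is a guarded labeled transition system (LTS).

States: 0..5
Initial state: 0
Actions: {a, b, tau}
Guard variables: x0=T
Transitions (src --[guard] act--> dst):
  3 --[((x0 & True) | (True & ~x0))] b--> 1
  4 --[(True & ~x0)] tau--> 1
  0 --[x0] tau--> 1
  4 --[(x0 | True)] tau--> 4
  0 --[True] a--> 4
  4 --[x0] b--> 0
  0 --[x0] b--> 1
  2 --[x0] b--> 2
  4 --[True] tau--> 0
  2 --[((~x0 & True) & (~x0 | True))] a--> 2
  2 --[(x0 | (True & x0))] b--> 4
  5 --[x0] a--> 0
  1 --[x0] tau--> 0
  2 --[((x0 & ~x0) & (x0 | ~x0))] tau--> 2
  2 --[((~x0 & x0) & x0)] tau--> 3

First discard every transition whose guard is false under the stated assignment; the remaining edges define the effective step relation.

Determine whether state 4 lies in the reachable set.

After dropping false guards: 11 live edges.
L0 = {0}
L1 = {1,4}  total {0,1,4}
Reach set: {0,1,4}
witness 4: a

Answer: REACHABLE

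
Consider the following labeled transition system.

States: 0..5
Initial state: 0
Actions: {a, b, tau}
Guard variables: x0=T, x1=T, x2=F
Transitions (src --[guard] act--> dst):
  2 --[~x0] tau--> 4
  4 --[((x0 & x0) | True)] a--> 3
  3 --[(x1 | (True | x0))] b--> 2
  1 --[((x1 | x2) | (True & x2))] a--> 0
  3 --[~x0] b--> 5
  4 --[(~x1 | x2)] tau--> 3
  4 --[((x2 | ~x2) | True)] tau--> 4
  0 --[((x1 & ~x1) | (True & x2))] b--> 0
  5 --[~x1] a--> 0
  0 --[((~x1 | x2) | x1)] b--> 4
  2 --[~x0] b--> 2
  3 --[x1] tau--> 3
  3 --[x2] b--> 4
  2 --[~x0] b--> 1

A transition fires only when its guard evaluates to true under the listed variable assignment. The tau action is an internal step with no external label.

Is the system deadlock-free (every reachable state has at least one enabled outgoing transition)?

R = {0,2,3,4}
  0: b→4  [1 exit(s)]
  2: ∅  [STUCK]
  3: b→2  tau→3  [2 exit(s)]
  4: a→3  tau→4  [2 exit(s)]
Path to 2: b·a·b

Answer: DEADLOCK at state 2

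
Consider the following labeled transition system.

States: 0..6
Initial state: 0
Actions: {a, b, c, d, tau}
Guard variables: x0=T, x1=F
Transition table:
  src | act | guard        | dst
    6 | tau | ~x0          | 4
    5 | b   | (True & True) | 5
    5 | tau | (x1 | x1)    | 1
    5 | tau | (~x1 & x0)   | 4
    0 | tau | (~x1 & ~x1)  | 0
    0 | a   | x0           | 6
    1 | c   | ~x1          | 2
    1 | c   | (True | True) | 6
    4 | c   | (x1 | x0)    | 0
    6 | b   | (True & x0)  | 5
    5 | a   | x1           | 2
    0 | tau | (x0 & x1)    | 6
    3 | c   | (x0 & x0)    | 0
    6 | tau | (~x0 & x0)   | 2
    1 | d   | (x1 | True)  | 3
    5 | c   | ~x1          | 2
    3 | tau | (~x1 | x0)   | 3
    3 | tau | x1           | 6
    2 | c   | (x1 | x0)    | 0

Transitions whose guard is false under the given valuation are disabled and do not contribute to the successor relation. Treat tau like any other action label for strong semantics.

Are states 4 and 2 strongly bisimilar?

Bisimulation quotient by refinement:
  P[0] = {{0,1,2,3,4,5,6}}
  P[1] = {{0},{1},{2,4},{3},{5},{6}}
stable after 2 split(s): 6 block(s)
[4]={2,4}  [2]={2,4}

Answer: BISIMILAR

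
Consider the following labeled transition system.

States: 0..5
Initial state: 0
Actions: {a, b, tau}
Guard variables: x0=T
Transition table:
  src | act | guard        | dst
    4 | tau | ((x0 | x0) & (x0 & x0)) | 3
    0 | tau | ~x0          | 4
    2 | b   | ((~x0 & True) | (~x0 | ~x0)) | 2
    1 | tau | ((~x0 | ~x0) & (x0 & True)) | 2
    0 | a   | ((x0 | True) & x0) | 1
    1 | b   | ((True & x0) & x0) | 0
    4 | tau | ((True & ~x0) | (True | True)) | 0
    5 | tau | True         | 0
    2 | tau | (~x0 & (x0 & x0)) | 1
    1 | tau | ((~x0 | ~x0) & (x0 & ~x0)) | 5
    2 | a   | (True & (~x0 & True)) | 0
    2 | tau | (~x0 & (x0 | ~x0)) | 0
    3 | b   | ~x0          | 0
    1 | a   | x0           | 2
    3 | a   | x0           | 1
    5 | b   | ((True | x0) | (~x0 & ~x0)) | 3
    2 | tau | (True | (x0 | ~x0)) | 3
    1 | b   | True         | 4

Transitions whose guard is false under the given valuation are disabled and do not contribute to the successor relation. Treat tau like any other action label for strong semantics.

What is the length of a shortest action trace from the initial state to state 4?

BFS to 4:
  depth 0: {0}
  depth 1: {1}
  depth 2: {2,4}
4 enters at depth 2; path a·b

Answer: 2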